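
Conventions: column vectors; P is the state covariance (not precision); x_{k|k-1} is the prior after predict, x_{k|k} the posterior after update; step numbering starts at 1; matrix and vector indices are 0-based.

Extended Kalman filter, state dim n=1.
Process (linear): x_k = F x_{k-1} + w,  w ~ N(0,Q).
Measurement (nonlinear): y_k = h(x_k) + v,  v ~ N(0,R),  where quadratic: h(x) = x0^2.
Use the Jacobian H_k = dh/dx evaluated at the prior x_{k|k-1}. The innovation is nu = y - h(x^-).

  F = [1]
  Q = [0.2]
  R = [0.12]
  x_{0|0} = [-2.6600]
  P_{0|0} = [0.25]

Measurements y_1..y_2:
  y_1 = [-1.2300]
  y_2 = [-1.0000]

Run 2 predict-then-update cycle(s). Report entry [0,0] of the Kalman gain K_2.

step 1: x^-=[-2.6600]  P^-=[0.4500]  H_jac=[-5.3200]  S=[12.8561]  K=[-0.1862]  nu=[-8.3056]  x^+=[-1.1134]  P^+=[0.0042]
step 2: x^-=[-1.1134]  P^-=[0.2042]  H_jac=[-2.2267]  S=[1.1325]  K=[-0.4015]  nu=[-2.2396]  x^+=[-0.2142]  P^+=[0.0216]

K[0,0] = -0.4015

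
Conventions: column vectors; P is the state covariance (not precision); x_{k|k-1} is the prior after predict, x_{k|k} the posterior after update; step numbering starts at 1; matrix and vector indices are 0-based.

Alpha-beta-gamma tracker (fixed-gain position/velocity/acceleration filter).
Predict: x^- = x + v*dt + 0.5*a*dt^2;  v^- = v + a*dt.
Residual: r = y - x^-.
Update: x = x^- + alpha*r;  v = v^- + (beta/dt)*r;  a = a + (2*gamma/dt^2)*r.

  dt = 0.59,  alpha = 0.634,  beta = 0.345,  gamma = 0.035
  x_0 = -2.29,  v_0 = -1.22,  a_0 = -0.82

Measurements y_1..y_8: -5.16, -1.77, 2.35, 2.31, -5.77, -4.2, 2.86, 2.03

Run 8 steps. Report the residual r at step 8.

step 1: x_pred=-3.1525  r=-2.0075  x^+=-4.4253  v^+=-2.8777  a^+=-1.2237
step 2: x_pred=-6.3361  r=4.5661  x^+=-3.4412  v^+=-0.9297  a^+=-0.3055
step 3: x_pred=-4.0428  r=6.3928  x^+=0.0102  v^+=2.6283  a^+=0.9801
step 4: x_pred=1.7315  r=0.5785  x^+=2.0983  v^+=3.5448  a^+=1.0964
step 5: x_pred=4.3805  r=-10.1505  x^+=-2.0549  v^+=-1.7438  a^+=-0.9448
step 6: x_pred=-3.2482  r=-0.9518  x^+=-3.8516  v^+=-2.8578  a^+=-1.1362
step 7: x_pred=-5.7355  r=8.5955  x^+=-0.2859  v^+=1.4980  a^+=0.5923
step 8: x_pred=0.7010  r=1.3290  x^+=1.5436  v^+=2.6246  a^+=0.8595

resid = 1.3290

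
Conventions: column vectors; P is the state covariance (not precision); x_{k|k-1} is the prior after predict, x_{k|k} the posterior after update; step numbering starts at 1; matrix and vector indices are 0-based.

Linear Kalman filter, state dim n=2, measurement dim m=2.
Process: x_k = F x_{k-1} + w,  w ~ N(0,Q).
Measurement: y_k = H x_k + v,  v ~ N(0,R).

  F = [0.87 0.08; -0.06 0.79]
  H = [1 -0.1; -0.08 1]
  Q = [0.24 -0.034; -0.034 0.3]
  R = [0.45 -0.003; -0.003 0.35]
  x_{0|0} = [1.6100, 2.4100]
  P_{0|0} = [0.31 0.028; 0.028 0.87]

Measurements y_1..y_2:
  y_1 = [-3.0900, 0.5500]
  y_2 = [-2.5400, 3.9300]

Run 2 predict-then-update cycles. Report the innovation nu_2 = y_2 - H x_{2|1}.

step 1: x^-=[1.5935, 1.8073]  P^-=[0.4841 0.0239; 0.0239 0.8414]  S=[0.9377 -0.1018; -0.1018 1.1907]  K=[0.5171 0.0318; 0.0124 0.7061]  nu=[-4.5028, -1.1298]  x^+=[-0.7710, 0.9537]  P^+=[0.2355 0.0284; 0.0284 0.2494]
step 2: x^-=[-0.5944, 0.7997]  P^-=[0.4238 -0.0111; -0.0111 0.4538]  S=[0.8805 -0.0935; -0.0935 0.8083]  K=[0.4825 0.0001; -0.0045 0.5620]  nu=[-1.8656, 3.0828]  x^+=[-1.4944, 2.5406]  P^+=[0.2188 0.0161; 0.0161 0.1980]

innov = [-1.8656, 3.0828]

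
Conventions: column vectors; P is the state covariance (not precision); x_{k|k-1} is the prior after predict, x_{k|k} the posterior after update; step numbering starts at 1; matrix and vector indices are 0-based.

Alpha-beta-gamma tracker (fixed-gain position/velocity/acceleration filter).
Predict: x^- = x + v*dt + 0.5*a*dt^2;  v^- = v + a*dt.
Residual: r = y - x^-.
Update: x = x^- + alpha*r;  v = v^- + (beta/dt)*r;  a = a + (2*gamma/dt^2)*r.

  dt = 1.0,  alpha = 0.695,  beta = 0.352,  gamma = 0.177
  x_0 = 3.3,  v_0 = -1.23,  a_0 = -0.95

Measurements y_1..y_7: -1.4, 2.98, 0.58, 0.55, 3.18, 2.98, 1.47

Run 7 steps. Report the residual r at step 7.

resid = -7.0104

step 1: x_pred=1.5950  r=-2.9950  x^+=-0.4865  v^+=-3.2342  a^+=-2.0102
step 2: x_pred=-4.7259  r=7.7059  x^+=0.6297  v^+=-2.5320  a^+=0.7177
step 3: x_pred=-1.5435  r=2.1235  x^+=-0.0677  v^+=-1.0669  a^+=1.4694
step 4: x_pred=-0.3999  r=0.9499  x^+=0.2603  v^+=0.7368  a^+=1.8056
step 5: x_pred=1.8999  r=1.2801  x^+=2.7896  v^+=2.9930  a^+=2.2588
step 6: x_pred=6.9120  r=-3.9320  x^+=4.1793  v^+=3.8677  a^+=0.8668
step 7: x_pred=8.4804  r=-7.0104  x^+=3.6082  v^+=2.2669  a^+=-1.6148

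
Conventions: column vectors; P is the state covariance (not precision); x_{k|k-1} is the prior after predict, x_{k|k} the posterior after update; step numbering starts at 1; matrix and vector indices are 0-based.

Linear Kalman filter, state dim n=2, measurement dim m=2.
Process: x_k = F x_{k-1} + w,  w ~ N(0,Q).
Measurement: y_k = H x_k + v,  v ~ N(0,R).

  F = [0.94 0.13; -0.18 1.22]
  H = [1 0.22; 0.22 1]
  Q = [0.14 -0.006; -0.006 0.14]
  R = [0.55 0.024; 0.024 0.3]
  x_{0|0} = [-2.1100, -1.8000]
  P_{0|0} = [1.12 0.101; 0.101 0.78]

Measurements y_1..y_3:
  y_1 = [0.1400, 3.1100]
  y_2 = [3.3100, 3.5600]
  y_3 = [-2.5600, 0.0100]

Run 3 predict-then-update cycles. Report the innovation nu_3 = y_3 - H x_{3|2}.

innov = [-4.6714, -3.9744]

step 1: x^-=[-2.2174, -1.8162]  P^-=[1.1675 0.0417; 0.0417 1.2929]  S=[1.7984 0.6090; 0.6090 1.6677]  K=[0.6774 -0.0684; -0.0948 0.8153]  nu=[2.7570, 5.4140]  x^+=[-0.7199, 2.3368]  P^+=[0.3908 -0.0902; -0.0902 0.2622]
step 2: x^-=[-0.3729, 2.9805]  P^-=[0.4677 -0.1319; -0.1319 0.5825]  S=[0.9878 0.1168; 0.1168 0.8471]  K=[0.4555 -0.0970; -0.0824 0.6647]  nu=[3.0272, 0.6616]  x^+=[0.9419, 3.1709]  P^+=[0.2650 -0.0765; -0.0765 0.2143]
step 3: x^-=[1.2976, 3.6990]  P^-=[0.3591 -0.1028; -0.1028 0.5011]  S=[0.8881 0.1055; 0.1055 0.7733]  K=[0.3888 -0.0838; -0.0662 0.6278]  nu=[-4.6714, -3.9744]  x^+=[-0.1858, 1.5128]  P^+=[0.2263 -0.0656; -0.0656 0.2012]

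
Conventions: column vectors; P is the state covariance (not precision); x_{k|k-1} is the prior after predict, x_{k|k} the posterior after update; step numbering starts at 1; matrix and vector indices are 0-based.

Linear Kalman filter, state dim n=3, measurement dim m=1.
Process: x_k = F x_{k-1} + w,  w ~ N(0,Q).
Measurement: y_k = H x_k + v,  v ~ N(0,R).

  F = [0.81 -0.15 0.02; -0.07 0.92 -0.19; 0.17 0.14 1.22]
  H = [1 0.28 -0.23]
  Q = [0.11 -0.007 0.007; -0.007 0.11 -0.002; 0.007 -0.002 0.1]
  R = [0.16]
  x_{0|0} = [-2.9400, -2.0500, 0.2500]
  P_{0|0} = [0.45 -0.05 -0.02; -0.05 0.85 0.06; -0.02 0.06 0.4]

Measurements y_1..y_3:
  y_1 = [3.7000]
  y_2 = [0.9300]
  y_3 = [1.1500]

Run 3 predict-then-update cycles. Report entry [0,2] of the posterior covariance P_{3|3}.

P_post[0,2] = 0.3597

step 1: x^-=[-2.0689, -1.7277, -0.4818]  P^-=[0.4357 -0.1832 0.0258; -0.1832 0.8310 0.0702; 0.0258 0.0702 0.7348]  S=[0.5762]  K=[0.6568; 0.0579; -0.2144]  nu=[6.1418]  x^+=[1.9650, -1.3723, -1.7986]  P^+=[0.1871 -0.2051 0.1070; -0.2051 0.8291 0.0773; 0.1070 0.0773 0.7084]
step 2: x^-=[1.7615, -1.0583, -2.0523]  P^-=[0.3045 -0.3027 0.1067; -0.3027 0.8405 -0.0196; 0.1067 -0.0196 1.2370]  S=[0.3798]  K=[0.5141; -0.1655; -0.4825]  nu=[-1.0073]  x^+=[1.2437, -0.8916, -1.5663]  P^+=[0.2042 -0.2704 0.2009; -0.2704 0.8301 -0.0499; 0.2009 -0.0499 1.1486]
step 3: x^-=[1.1098, -0.6097, -1.8243]  P^-=[0.3356 -0.3754 0.2302; -0.3754 0.9126 -0.2817; 0.2302 -0.2817 1.8852]  S=[0.3871]  K=[0.4587; -0.1422; -0.7293]  nu=[-0.2087]  x^+=[1.0141, -0.5800, -1.6721]  P^+=[0.2542 -0.3501 0.3597; -0.3501 0.9048 -0.3219; 0.3597 -0.3219 1.6793]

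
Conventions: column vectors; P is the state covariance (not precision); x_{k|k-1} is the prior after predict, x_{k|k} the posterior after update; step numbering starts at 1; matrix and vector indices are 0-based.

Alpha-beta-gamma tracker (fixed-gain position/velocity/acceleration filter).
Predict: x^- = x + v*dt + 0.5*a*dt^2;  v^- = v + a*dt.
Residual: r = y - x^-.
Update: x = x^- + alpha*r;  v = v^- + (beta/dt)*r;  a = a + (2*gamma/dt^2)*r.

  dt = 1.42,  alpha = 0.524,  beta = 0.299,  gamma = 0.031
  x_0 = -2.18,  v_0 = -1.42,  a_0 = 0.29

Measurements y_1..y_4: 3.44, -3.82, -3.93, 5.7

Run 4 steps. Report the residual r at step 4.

resid = 7.7816

step 1: x_pred=-3.9040  r=7.3440  x^+=-0.0558  v^+=0.5382  a^+=0.5158
step 2: x_pred=1.2285  r=-5.0485  x^+=-1.4169  v^+=0.2076  a^+=0.3606
step 3: x_pred=-0.7586  r=-3.1714  x^+=-2.4204  v^+=0.0518  a^+=0.2631
step 4: x_pred=-2.0816  r=7.7816  x^+=1.9960  v^+=2.0639  a^+=0.5023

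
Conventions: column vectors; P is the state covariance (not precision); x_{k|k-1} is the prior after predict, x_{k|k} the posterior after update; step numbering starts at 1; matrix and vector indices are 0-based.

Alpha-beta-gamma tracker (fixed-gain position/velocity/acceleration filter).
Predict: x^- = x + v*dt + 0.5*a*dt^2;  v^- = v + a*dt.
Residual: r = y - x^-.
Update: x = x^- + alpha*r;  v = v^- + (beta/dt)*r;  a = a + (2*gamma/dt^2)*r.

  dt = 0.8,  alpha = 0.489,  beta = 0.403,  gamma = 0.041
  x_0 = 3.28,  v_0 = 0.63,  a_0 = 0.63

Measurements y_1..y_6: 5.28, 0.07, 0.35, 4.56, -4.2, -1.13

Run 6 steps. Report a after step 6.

step 1: x_pred=3.9856  r=1.2944  x^+=4.6186  v^+=1.7861  a^+=0.7958
step 2: x_pred=6.3021  r=-6.2321  x^+=3.2546  v^+=-0.7167  a^+=-0.0026
step 3: x_pred=2.6804  r=-2.3304  x^+=1.5408  v^+=-1.8927  a^+=-0.3012
step 4: x_pred=-0.0697  r=4.6297  x^+=2.1942  v^+=0.1985  a^+=0.2920
step 5: x_pred=2.4464  r=-6.6464  x^+=-0.8037  v^+=-2.9161  a^+=-0.5596
step 6: x_pred=-3.3156  r=2.1856  x^+=-2.2468  v^+=-2.2628  a^+=-0.2796

a_post = -0.2796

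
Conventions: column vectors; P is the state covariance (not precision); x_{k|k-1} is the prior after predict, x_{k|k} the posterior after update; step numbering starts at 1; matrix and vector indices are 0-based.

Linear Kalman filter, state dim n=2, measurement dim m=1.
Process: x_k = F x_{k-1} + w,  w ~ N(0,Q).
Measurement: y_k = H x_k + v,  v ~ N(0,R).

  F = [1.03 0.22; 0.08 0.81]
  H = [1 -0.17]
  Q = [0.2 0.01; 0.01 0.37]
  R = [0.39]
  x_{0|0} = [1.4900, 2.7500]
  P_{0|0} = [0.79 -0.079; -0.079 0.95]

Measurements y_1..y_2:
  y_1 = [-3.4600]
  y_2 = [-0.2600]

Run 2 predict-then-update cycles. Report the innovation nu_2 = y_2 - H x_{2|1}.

step 1: x^-=[2.1397, 2.3467]  P^-=[1.0483 0.1771; 0.1771 0.9881]  S=[1.4066]  K=[0.7238; 0.0065]  nu=[-5.2008]  x^+=[-1.6248, 2.3130]  P^+=[0.3113 0.1705; 0.1705 0.9881]
step 2: x^-=[-1.1647, 1.7436]  P^-=[0.6553 0.3570; 0.3570 1.0424]  S=[0.9541]  K=[0.6233; 0.1884]  nu=[1.2011]  x^+=[-0.4161, 1.9699]  P^+=[0.2847 0.2449; 0.2449 1.0085]

innov = [1.2011]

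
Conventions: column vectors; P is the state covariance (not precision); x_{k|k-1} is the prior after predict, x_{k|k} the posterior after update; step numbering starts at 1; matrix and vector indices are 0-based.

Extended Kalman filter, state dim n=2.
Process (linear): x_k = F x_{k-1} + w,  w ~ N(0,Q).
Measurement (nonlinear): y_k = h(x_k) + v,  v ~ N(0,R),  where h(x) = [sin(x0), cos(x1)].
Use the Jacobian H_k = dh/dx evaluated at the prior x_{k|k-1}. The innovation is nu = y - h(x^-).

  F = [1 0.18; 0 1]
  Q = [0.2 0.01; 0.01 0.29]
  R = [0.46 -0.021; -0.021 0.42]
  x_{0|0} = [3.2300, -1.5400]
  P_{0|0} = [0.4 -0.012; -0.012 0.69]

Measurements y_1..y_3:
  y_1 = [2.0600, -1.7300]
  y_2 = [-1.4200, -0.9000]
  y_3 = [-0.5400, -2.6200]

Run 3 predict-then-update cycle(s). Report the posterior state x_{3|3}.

step 1: x^-=[2.9528, -1.5400]  P^-=[0.6180 0.1222; 0.1222 0.9800]  H_jac=[-0.9822 0.0000; 0.0000 0.9995]  S=[1.0563 -0.1410; -0.1410 1.3991]  K=[-0.5707 0.0298; -0.0205 0.6981]  nu=[1.8723, -1.7608]  x^+=[1.8317, -2.8075]  P^+=[0.2679 0.0245; 0.0245 0.2938]
step 2: x^-=[1.3264, -2.8075]  P^-=[0.4863 0.0874; 0.0874 0.5838]  H_jac=[0.2420 0.0000; 0.0000 0.3279]  S=[0.4885 -0.0141; -0.0141 0.4828]  K=[0.2428 0.0664; 0.0548 0.3981]  nu=[-2.3903, 0.0447]  x^+=[0.7490, -2.9206]  P^+=[0.4558 0.0695; 0.0695 0.5064]
step 3: x^-=[0.2233, -2.9206]  P^-=[0.6972 0.1707; 0.1707 0.7964]  H_jac=[0.9752 0.0000; 0.0000 0.2192]  S=[1.1230 0.0155; 0.0155 0.4583]  K=[0.6046 0.0612; 0.1430 0.3761]  nu=[-0.7614, -1.6443]  x^+=[-0.3377, -3.6480]  P^+=[0.2839 0.0594; 0.0594 0.7069]

x_post = [-0.3377, -3.6480]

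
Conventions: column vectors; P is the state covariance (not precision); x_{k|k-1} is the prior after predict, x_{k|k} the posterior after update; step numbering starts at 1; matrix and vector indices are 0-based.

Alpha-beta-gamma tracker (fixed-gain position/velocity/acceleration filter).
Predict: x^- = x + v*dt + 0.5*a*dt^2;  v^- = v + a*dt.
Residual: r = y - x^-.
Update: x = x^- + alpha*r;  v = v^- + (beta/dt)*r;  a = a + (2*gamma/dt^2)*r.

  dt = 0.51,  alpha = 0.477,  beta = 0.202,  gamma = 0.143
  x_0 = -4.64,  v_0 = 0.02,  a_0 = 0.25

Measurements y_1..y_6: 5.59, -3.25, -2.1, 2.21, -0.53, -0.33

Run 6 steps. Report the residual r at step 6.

step 1: x_pred=-4.5973  r=10.1873  x^+=0.2620  v^+=4.1825  a^+=11.4517
step 2: x_pred=3.8844  r=-7.1344  x^+=0.4813  v^+=7.1971  a^+=3.6069
step 3: x_pred=4.6209  r=-6.7209  x^+=1.4150  v^+=6.3746  a^+=-3.7832
step 4: x_pred=4.1740  r=-1.9640  x^+=3.2372  v^+=3.6672  a^+=-5.9428
step 5: x_pred=4.3346  r=-4.8646  x^+=2.0142  v^+=-1.2904  a^+=-11.2918
step 6: x_pred=-0.1124  r=-0.2176  x^+=-0.2162  v^+=-7.1354  a^+=-11.5311

resid = -0.2176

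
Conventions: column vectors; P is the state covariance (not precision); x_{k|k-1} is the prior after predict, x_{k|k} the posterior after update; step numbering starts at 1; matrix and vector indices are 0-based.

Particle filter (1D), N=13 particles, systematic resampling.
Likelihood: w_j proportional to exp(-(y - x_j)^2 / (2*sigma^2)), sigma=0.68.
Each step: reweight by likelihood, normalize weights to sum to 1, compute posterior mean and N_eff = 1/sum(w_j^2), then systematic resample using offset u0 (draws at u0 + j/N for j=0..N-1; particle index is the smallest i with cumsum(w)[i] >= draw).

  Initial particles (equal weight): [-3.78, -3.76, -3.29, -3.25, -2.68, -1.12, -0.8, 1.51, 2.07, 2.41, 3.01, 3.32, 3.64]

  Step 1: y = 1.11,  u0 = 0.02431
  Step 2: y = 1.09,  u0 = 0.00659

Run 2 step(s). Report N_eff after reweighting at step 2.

N_eff = 10.8120

step 1: w=[0.0000, 0.0000, 0.0000, 0.0000, 0.0000, 0.0033, 0.0136, 0.5918, 0.2597, 0.1132, 0.0142, 0.0036, 0.0007]  mean=1.7465  Neff=2.3208  idx=[7, 7, 7, 7, 7, 7, 7, 7, 8, 8, 8, 9, 9]
step 2: w=[0.1036, 0.1036, 0.1036, 0.1036, 0.1036, 0.1036, 0.1036, 0.1036, 0.0444, 0.0444, 0.0444, 0.0191, 0.0191]  mean=1.6188  Neff=10.8120  idx=[0, 0, 1, 2, 3, 3, 4, 5, 6, 6, 7, 8, 10]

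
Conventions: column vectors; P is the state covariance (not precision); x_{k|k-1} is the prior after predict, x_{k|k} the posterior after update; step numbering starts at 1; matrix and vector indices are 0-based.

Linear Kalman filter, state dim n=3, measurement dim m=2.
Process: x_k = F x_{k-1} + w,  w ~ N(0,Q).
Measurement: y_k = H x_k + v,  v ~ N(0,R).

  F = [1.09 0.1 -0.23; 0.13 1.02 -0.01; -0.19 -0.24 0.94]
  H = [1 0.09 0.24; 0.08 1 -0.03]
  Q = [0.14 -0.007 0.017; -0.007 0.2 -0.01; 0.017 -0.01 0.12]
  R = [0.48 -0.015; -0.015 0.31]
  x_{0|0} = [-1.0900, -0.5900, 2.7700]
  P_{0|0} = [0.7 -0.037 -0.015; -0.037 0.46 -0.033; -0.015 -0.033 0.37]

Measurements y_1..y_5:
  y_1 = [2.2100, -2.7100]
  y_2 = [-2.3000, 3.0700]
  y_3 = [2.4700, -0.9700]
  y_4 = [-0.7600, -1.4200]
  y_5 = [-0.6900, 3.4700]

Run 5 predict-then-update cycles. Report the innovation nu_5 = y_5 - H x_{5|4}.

innov = [0.5209, 4.6026]

step 1: x^-=[-1.8842, -0.7712, 2.9525]  P^-=[0.9968 0.1067 -0.2296; 0.1067 0.6814 -0.1686; -0.2296 -0.1686 0.5156]  S=[1.4138 0.1923; 0.1923 1.0265]  K=[0.6642 0.0639; -0.0019 0.6774; -0.0603 -0.1859]  nu=[3.4550, -1.6995]  x^+=[0.3020, -1.9290, 3.0602]  P^+=[0.3526 -0.0224 -0.1363; -0.0224 0.2109 -0.0317; -0.1363 -0.0317 0.4706]
step 2: x^-=[-0.5676, -1.9589, 3.2821]  P^-=[0.6508 0.0533 -0.3068; 0.0533 0.4204 -0.1171; -0.3068 -0.1171 0.6217]  S=[1.0273 0.0997; 0.0997 0.7522]  K=[0.5589 0.0783; 0.0062 0.5685; -0.1449 -0.1939]  nu=[-2.3438, 5.1727]  x^+=[-1.4725, 0.9670, 2.6187]  P^+=[0.3166 -0.0154 -0.2003; -0.0154 0.1766 -0.0249; -0.2003 -0.0249 0.5662]
step 3: x^-=[-2.1106, 0.7687, 2.5093]  P^-=[0.6460 0.0538 -0.3886; 0.0538 0.3861 -0.1117; -0.3886 -0.1117 0.7233]  S=[0.9892 0.0981; 0.0981 0.7181]  K=[0.5551 0.0873; 0.0082 0.5472; -0.2076 -0.2007]  nu=[3.9092, -1.4946]  x^+=[-0.0713, -0.0173, 1.9978]  P^+=[0.3263 -0.0148 -0.2493; -0.0148 0.1701 -0.0199; -0.2493 -0.0199 0.6436]
step 4: x^-=[-0.5390, -0.0469, 1.8956]  P^-=[0.6861 0.0562 -0.4589; 0.0562 0.3797 -0.1124; -0.4589 -0.1124 0.8069]  S=[1.0006 0.1032; 0.1032 0.7127]  K=[0.5711 0.0926; 0.0074 0.5427; -0.2539 -0.2065]  nu=[-0.6718, -1.2732]  x^+=[-1.0405, -0.7428, 2.3291]  P^+=[0.3427 -0.0159 -0.2856; -0.0159 0.1689 -0.0163; -0.2856 -0.0163 0.7012]
step 5: x^-=[-1.7441, -0.9162, 2.5653]  P^-=[0.7264 0.0581 -0.5127; 0.0581 0.3785 -0.1140; -0.5127 -0.1140 0.8696]  S=[1.0190 0.1079; 0.1079 0.7125]  K=[0.5871 0.0957; 0.0062 0.5416; -0.2861 -0.2108]  nu=[0.5209, 4.6026]  x^+=[-0.9976, 1.5797, 1.4460]  P^+=[0.3565 -0.0170 -0.3109; -0.0170 0.1687 -0.0139; -0.3109 -0.0139 0.7415]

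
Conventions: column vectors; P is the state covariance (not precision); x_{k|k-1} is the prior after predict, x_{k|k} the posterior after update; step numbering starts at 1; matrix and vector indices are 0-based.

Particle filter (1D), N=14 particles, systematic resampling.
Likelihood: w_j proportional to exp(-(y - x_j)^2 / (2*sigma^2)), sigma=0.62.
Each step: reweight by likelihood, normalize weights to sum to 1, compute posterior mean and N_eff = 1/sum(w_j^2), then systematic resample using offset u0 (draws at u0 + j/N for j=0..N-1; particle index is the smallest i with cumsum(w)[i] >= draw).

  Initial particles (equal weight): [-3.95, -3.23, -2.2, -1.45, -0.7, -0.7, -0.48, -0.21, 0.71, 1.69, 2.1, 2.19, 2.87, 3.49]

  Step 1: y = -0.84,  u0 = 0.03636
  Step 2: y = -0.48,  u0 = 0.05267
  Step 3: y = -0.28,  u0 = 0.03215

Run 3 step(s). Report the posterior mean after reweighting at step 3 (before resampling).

step 1: w=[0.0000, 0.0001, 0.0218, 0.1488, 0.2353, 0.2353, 0.2039, 0.1441, 0.0106, 0.0001, 0.0000, 0.0000, 0.0000, 0.0000]  mean=-0.7140  Neff=5.1068  idx=[3, 3, 4, 4, 4, 4, 5, 5, 5, 6, 6, 6, 7, 7]
step 2: w=[0.0245, 0.0245, 0.0784, 0.0784, 0.0784, 0.0784, 0.0784, 0.0784, 0.0784, 0.0835, 0.0835, 0.0835, 0.0759, 0.0759]  mean=-0.6073  Neff=13.0484  idx=[2, 2, 3, 4, 5, 6, 7, 8, 9, 10, 11, 11, 12, 13]
step 3: w=[0.0655, 0.0655, 0.0655, 0.0655, 0.0655, 0.0655, 0.0655, 0.0655, 0.0782, 0.0782, 0.0782, 0.0782, 0.0818, 0.0818]  mean=-0.5510  Neff=13.8675  idx=[0, 1, 2, 3, 4, 5, 7, 8, 9, 9, 10, 11, 12, 13]

post_mean = -0.5510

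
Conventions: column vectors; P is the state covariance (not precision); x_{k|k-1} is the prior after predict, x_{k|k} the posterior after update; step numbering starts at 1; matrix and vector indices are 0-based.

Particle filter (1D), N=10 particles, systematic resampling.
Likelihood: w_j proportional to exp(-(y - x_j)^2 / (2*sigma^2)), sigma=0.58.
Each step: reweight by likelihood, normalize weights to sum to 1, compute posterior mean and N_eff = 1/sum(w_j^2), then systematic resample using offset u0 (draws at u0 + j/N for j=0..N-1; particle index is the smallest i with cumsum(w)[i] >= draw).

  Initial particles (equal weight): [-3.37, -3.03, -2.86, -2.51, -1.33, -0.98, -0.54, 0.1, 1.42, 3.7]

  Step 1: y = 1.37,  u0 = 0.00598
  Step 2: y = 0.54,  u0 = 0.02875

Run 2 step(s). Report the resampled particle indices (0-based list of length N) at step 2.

resampled_idx = [0, 0, 1, 2, 3, 4, 5, 6, 8, 9]

step 1: w=[0.0000, 0.0000, 0.0000, 0.0000, 0.0000, 0.0002, 0.0040, 0.0833, 0.9121, 0.0003]  mean=1.3022  Neff=1.1920  idx=[7, 8, 8, 8, 8, 8, 8, 8, 8, 8]
step 2: w=[0.2085, 0.0879, 0.0879, 0.0879, 0.0879, 0.0879, 0.0879, 0.0879, 0.0879, 0.0879]  mean=1.1448  Neff=8.8432  idx=[0, 0, 1, 2, 3, 4, 5, 6, 8, 9]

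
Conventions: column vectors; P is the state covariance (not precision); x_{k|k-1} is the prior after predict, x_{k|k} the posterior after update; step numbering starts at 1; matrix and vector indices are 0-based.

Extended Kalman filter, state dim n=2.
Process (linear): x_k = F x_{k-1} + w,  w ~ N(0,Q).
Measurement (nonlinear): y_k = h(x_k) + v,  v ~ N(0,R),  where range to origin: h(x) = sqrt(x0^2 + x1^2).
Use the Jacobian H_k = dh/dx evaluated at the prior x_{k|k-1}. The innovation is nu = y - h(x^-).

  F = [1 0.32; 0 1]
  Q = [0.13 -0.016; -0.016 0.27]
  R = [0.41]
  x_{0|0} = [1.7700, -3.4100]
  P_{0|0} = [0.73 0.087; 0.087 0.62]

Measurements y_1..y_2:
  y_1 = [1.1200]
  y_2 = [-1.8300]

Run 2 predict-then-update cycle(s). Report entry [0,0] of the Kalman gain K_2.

K[0,0] = -0.1410

step 1: x^-=[0.6788, -3.4100]  P^-=[0.9792 0.2694; 0.2694 0.8900]  H_jac=[0.1952 -0.9808]  S=[1.2002]  K=[-0.0609; -0.6834]  nu=[-2.3569]  x^+=[0.8223, -1.7992]  P^+=[0.9747 0.2195; 0.2195 0.3294]
step 2: x^-=[0.2465, -1.7992]  P^-=[1.2789 0.3089; 0.3089 0.5994]  H_jac=[0.1357 -0.9907]  S=[0.9388]  K=[-0.1410; -0.5879]  nu=[-3.6460]  x^+=[0.7608, 0.3442]  P^+=[1.2602 0.2310; 0.2310 0.2749]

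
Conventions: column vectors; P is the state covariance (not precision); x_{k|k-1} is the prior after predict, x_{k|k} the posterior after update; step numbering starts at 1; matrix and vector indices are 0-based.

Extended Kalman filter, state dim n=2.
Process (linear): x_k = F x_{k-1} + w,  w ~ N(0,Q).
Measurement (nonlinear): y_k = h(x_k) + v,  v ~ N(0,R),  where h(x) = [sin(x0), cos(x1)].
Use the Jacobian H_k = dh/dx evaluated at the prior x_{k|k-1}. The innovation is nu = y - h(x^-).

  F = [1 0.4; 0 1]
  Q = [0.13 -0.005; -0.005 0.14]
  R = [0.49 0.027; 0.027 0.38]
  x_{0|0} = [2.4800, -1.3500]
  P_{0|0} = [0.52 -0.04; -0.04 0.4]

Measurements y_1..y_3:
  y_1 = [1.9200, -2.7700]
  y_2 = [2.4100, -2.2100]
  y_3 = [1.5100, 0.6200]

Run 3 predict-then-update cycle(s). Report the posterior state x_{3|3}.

step 1: x^-=[1.9400, -1.3500]  P^-=[0.6820 0.1150; 0.1150 0.5400]  H_jac=[-0.3609 0.0000; 0.0000 0.9757]  S=[0.5788 -0.0135; -0.0135 0.8941]  K=[-0.4224 0.1191; -0.0580 0.5884]  nu=[0.9874, -2.9890]  x^+=[1.1668, -3.1660]  P^+=[0.5647 0.0347; 0.0347 0.2276]
step 2: x^-=[-0.0996, -3.1660]  P^-=[0.7588 0.1207; 0.1207 0.3676]  H_jac=[0.9950 0.0000; 0.0000 -0.0245]  S=[1.2413 0.0241; 0.0241 0.3802]  K=[0.6092 -0.0463; 0.0974 -0.0298]  nu=[2.5094, -1.2103]  x^+=[1.4852, -2.8857]  P^+=[0.2987 0.0471; 0.0471 0.3556]
step 3: x^-=[0.3309, -2.8857]  P^-=[0.5233 0.1844; 0.1844 0.4956]  H_jac=[0.9458 0.0000; 0.0000 0.2531]  S=[0.9581 0.0711; 0.0711 0.4118]  K=[0.5148 0.0244; 0.1614 0.2768]  nu=[1.1851, 1.5874]  x^+=[0.9797, -2.2550]  P^+=[0.2674 0.0915; 0.0915 0.4327]

x_post = [0.9797, -2.2550]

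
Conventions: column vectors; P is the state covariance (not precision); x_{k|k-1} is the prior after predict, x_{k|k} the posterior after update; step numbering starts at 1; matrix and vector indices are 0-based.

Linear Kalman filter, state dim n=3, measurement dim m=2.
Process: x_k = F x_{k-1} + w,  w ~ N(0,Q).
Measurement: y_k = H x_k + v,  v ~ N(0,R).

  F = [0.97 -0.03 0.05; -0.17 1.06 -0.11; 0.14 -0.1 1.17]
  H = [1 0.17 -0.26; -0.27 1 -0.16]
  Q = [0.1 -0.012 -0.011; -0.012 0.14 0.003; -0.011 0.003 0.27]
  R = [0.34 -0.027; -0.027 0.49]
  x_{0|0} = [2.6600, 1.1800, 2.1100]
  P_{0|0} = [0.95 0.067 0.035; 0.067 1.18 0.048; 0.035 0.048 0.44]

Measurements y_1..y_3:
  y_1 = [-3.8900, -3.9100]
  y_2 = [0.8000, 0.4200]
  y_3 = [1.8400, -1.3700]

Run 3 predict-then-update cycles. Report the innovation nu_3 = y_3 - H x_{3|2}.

step 1: x^-=[2.6503, 0.5665, 2.7231]  P^-=[0.9954 -0.1407 0.1786; -0.1407 1.4646 -0.1377; 0.1786 -0.1377 0.9011]  S=[1.3101 -0.1200; -0.1200 2.1857]  K=[0.6912 -0.1624; 0.1748 0.7071; -0.0746 -0.1551]  nu=[-5.9286, -3.3252]  x^+=[-0.9073, -2.8210, 3.6812]  P^+=[0.2848 0.0074 0.1796; 0.0074 0.3613 0.1096; 0.1796 0.1096 0.8440]
step 2: x^-=[-0.6114, -3.2409, 4.4621]  P^-=[0.3871 -0.0820 0.2781; -0.0820 0.5429 -0.0509; 0.2781 -0.0509 1.4675]  S=[0.6740 -0.0668; -0.0668 1.1833]  K=[0.4294 -0.1710; 0.0834 0.4891; -0.1976 -0.3161]  nu=[3.1225, 4.2098]  x^+=[0.0096, -0.9216, 2.5145]  P^+=[0.2184 0.0059 0.2646; 0.0059 0.2606 0.1349; 0.2646 0.1349 1.3314]
step 3: x^-=[0.1627, -1.2551, 3.0355]  P^-=[0.3340 -0.0804 0.3934; -0.0804 0.4315 -0.0881; 0.3934 -0.0881 2.1543]  S=[0.6080 -0.0409; -0.0409 1.1066]  K=[0.3453 -0.1982; 0.0547 0.4243; -0.3325 -0.4994]  nu=[2.6799, 0.4147]  x^+=[1.0058, -0.9326, 1.9375]  P^+=[0.2124 0.0068 0.3493; 0.0068 0.2324 0.1506; 0.3493 0.1506 1.8248]

innov = [2.6799, 0.4147]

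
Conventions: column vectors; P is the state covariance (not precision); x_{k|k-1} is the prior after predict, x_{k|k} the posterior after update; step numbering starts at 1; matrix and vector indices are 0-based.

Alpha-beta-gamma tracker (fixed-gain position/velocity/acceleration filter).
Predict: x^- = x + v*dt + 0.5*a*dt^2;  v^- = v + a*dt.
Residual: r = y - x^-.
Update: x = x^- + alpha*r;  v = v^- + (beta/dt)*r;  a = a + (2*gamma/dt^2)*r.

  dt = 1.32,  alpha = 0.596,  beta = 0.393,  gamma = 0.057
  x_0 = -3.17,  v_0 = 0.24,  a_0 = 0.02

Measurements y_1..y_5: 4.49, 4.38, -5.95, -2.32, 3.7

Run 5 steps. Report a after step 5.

step 1: x_pred=-2.8358  r=7.3258  x^+=1.5304  v^+=2.4475  a^+=0.4993
step 2: x_pred=5.1961  r=-0.8161  x^+=4.7097  v^+=2.8636  a^+=0.4459
step 3: x_pred=8.8781  r=-14.8281  x^+=0.0406  v^+=-0.9625  a^+=-0.5242
step 4: x_pred=-1.6867  r=-0.6333  x^+=-2.0641  v^+=-1.8431  a^+=-0.5657
step 5: x_pred=-4.9898  r=8.6898  x^+=0.1893  v^+=-0.0026  a^+=0.0029

a_post = 0.0029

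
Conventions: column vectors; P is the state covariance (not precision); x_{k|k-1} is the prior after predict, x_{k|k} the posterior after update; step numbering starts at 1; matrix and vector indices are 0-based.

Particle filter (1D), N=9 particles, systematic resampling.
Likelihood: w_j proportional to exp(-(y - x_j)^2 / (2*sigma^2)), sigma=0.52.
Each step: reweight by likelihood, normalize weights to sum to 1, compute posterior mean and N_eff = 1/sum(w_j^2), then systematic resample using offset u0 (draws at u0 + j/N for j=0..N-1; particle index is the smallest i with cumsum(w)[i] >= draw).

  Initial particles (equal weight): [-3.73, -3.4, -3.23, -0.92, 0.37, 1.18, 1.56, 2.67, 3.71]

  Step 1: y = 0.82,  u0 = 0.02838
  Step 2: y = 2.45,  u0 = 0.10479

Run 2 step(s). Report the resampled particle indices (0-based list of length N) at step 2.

resampled_idx = [5, 6, 7, 7, 7, 8, 8, 8, 8]

step 1: w=[0.0000, 0.0000, 0.0000, 0.0020, 0.3731, 0.4269, 0.1971, 0.0010, 0.0000]  mean=0.9499  Neff=2.7759  idx=[4, 4, 4, 4, 5, 5, 5, 6, 6]
step 2: w=[0.0005, 0.0005, 0.0005, 0.0005, 0.0823, 0.0823, 0.0823, 0.3755, 0.3755]  mean=1.4636  Neff=3.3084  idx=[5, 6, 7, 7, 7, 8, 8, 8, 8]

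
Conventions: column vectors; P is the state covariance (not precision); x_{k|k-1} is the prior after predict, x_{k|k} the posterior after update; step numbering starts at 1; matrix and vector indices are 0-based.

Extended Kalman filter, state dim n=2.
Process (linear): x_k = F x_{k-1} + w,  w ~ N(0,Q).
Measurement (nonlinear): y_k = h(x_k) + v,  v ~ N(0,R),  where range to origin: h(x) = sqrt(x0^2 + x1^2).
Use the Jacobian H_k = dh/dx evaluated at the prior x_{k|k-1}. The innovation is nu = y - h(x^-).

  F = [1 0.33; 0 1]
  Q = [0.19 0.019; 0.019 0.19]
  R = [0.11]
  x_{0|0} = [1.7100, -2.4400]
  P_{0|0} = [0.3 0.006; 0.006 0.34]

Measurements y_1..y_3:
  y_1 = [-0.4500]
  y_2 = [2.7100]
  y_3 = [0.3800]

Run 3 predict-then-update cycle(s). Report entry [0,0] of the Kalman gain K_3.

K[0,0] = 0.6890

step 1: x^-=[0.9048, -2.4400]  P^-=[0.5310 0.1372; 0.1372 0.5300]  H_jac=[0.3477 -0.9376]  S=[0.5507]  K=[0.1017; -0.8158]  nu=[-3.0524]  x^+=[0.5945, 0.0501]  P^+=[0.5253 0.1829; 0.1829 0.1635]
step 2: x^-=[0.6111, 0.0501]  P^-=[0.8538 0.2558; 0.2558 0.3535]  H_jac=[0.9967 0.0817]  S=[1.0021]  K=[0.8700; 0.2833]  nu=[2.0969]  x^+=[2.4353, 0.6441]  P^+=[0.0953 0.0089; 0.0089 0.2731]
step 3: x^-=[2.6479, 0.6441]  P^-=[0.3209 0.1180; 0.1180 0.4631]  H_jac=[0.9717 0.2363]  S=[0.4930]  K=[0.6890; 0.4546]  nu=[-2.3451]  x^+=[1.0322, -0.4219]  P^+=[0.0869 -0.0364; -0.0364 0.3612]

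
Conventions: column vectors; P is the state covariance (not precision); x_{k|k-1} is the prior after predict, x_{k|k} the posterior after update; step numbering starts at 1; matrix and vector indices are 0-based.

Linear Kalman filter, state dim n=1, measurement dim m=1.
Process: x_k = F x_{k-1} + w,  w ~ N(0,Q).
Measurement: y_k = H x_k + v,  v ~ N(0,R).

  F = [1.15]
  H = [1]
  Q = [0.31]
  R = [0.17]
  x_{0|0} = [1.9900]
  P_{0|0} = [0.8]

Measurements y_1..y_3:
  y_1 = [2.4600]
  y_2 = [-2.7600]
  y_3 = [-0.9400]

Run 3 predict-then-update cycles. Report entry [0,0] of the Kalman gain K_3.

K[0,0] = 0.7379

step 1: x^-=[2.2885]  P^-=[1.3680]  S=[1.5380]  K=[0.8895]  nu=[0.1715]  x^+=[2.4410]  P^+=[0.1512]
step 2: x^-=[2.8072]  P^-=[0.5100]  S=[0.6800]  K=[0.7500]  nu=[-5.5672]  x^+=[-1.3681]  P^+=[0.1275]
step 3: x^-=[-1.5734]  P^-=[0.4786]  S=[0.6486]  K=[0.7379]  nu=[0.6334]  x^+=[-1.1060]  P^+=[0.1254]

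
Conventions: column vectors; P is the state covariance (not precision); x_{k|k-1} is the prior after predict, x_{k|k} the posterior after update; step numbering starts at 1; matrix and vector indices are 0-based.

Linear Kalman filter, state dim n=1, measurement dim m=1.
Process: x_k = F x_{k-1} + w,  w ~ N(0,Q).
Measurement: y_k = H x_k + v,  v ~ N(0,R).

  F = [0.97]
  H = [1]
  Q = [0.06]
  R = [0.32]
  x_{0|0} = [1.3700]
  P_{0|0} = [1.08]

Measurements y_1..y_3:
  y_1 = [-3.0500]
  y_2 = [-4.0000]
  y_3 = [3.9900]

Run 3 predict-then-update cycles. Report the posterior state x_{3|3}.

x_post = [-0.1946]

step 1: x^-=[1.3289]  P^-=[1.0762]  S=[1.3962]  K=[0.7708]  nu=[-4.3789]  x^+=[-2.0464]  P^+=[0.2467]
step 2: x^-=[-1.9850]  P^-=[0.2921]  S=[0.6121]  K=[0.4772]  nu=[-2.0150]  x^+=[-2.9465]  P^+=[0.1527]
step 3: x^-=[-2.8581]  P^-=[0.2037]  S=[0.5237]  K=[0.3889]  nu=[6.8481]  x^+=[-0.1946]  P^+=[0.1245]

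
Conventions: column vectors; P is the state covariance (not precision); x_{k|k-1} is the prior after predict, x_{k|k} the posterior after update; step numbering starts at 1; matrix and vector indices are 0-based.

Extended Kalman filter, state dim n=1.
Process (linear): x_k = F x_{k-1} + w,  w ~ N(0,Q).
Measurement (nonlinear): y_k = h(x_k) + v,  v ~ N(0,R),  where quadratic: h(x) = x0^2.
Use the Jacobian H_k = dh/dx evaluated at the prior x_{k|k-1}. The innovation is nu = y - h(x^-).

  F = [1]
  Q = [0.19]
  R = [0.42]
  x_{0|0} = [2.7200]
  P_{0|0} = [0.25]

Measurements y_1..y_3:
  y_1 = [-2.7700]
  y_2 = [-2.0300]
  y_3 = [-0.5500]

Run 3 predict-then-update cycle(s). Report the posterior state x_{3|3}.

step 1: x^-=[2.7200]  P^-=[0.4400]  H_jac=[5.4400]  S=[13.4412]  K=[0.1781]  nu=[-10.1684]  x^+=[0.9092]  P^+=[0.0137]
step 2: x^-=[0.9092]  P^-=[0.2037]  H_jac=[1.8184]  S=[1.0937]  K=[0.3388]  nu=[-2.8567]  x^+=[-0.0585]  P^+=[0.0782]
step 3: x^-=[-0.0585]  P^-=[0.2682]  H_jac=[-0.1170]  S=[0.4237]  K=[-0.0741]  nu=[-0.5534]  x^+=[-0.0175]  P^+=[0.2659]

x_post = [-0.0175]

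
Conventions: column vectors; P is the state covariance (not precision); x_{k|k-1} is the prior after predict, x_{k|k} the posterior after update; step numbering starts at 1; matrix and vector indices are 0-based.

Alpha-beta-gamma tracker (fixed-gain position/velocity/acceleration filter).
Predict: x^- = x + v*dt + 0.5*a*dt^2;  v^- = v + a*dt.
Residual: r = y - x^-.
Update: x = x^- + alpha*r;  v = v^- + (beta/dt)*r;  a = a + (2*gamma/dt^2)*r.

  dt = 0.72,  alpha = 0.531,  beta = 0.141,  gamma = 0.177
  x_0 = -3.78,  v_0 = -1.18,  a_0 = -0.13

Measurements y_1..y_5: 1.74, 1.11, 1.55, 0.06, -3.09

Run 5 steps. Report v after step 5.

v_post = 3.2851

step 1: x_pred=-4.6633  r=6.4033  x^+=-1.2631  v^+=-0.0196  a^+=4.2426
step 2: x_pred=-0.1776  r=1.2876  x^+=0.5061  v^+=3.2872  a^+=5.1219
step 3: x_pred=4.2005  r=-2.6505  x^+=2.7931  v^+=6.4559  a^+=3.3119
step 4: x_pred=8.2998  r=-8.2398  x^+=3.9245  v^+=7.2269  a^+=-2.3148
step 5: x_pred=8.5278  r=-11.6178  x^+=2.3588  v^+=3.2851  a^+=-10.2483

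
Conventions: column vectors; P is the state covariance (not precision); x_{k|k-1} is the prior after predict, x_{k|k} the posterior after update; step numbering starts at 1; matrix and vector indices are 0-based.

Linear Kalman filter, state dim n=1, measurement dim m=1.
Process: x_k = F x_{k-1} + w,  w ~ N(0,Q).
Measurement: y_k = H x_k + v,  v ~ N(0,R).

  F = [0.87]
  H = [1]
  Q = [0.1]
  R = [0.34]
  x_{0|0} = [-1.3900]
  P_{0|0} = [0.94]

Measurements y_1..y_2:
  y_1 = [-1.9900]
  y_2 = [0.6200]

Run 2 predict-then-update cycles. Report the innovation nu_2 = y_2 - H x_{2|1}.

step 1: x^-=[-1.2093]  P^-=[0.8115]  S=[1.1515]  K=[0.7047]  nu=[-0.7807]  x^+=[-1.7595]  P^+=[0.2396]
step 2: x^-=[-1.5307]  P^-=[0.2814]  S=[0.6214]  K=[0.4528]  nu=[2.1507]  x^+=[-0.5569]  P^+=[0.1540]

innov = [2.1507]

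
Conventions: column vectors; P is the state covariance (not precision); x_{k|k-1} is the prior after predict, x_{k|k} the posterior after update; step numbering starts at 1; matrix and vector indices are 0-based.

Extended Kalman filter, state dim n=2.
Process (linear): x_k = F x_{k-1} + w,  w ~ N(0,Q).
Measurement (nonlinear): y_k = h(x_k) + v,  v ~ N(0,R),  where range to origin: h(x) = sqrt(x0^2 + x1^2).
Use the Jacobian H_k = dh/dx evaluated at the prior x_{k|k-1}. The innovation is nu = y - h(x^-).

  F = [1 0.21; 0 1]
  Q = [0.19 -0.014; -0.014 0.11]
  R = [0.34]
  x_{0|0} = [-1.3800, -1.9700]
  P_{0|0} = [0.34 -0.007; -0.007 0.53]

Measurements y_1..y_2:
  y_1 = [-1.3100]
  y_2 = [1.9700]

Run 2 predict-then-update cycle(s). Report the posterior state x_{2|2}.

step 1: x^-=[-1.7937, -1.9700]  P^-=[0.5504 0.0903; 0.0903 0.6400]  H_jac=[-0.6732 -0.7394]  S=[1.0293]  K=[-0.4249; -0.5188]  nu=[-3.9743]  x^+=[-0.1051, 0.0919]  P^+=[0.3646 -0.1366; -0.1366 0.3629]
step 2: x^-=[-0.0858, 0.0919]  P^-=[0.5132 -0.0744; -0.0744 0.4729]  H_jac=[-0.6822 0.7311]  S=[0.9059]  K=[-0.4466; 0.4377]  nu=[1.8443]  x^+=[-0.9093, 0.8992]  P^+=[0.3326 0.1027; 0.1027 0.2994]

x_post = [-0.9093, 0.8992]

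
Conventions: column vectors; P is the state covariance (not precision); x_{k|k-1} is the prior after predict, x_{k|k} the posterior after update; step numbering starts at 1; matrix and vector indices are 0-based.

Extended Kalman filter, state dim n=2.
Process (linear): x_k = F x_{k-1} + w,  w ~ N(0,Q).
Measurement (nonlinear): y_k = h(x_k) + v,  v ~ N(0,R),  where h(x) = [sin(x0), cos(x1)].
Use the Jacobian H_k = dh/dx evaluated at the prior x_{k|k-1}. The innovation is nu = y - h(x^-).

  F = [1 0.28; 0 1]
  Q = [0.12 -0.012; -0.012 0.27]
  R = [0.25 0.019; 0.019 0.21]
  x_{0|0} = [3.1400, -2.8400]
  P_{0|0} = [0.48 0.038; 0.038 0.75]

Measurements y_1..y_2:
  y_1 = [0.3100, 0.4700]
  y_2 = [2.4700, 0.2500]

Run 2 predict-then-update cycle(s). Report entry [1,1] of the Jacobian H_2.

H_jac[1,1] = 0.9735

step 1: x^-=[2.3448, -2.8400]  P^-=[0.6801 0.2360; 0.2360 1.0200]  H_jac=[-0.6990 0.0000; 0.0000 0.2970]  S=[0.5823 -0.0300; -0.0300 0.3000]  K=[-0.8085 0.1528; -0.2325 0.9867]  nu=[-0.4051, 1.4249]  x^+=[2.8901, -1.3399]  P^+=[0.2850 0.0563; 0.0563 0.6827]
step 2: x^-=[2.5149, -1.3399]  P^-=[0.4901 0.2355; 0.2355 0.9527]  H_jac=[-0.8100 0.0000; 0.0000 0.9735]  S=[0.5715 -0.1667; -0.1667 1.1128]  K=[-0.6635 0.1066; -0.0948 0.8192]  nu=[1.8835, 0.0212]  x^+=[1.2675, -1.5012]  P^+=[0.2023 0.0101; 0.0101 0.1749]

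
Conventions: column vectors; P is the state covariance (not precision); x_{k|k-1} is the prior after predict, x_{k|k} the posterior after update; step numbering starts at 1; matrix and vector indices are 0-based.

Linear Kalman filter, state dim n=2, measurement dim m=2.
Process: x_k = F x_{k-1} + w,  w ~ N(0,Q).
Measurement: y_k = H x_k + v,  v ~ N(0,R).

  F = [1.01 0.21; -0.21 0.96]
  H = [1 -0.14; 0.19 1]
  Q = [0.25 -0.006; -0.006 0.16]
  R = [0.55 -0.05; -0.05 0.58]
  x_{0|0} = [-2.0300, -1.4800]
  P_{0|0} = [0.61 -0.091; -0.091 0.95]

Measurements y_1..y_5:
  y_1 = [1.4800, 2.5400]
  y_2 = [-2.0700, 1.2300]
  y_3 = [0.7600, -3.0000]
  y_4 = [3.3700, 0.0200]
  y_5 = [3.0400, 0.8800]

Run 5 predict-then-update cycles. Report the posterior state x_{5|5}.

x_post = [2.2754, -0.3373]

step 1: x^-=[-2.3611, -0.9945]  P^-=[0.8756 -0.0281; -0.0281 1.0991]  S=[1.4550 -0.0649; -0.0649 1.7000]  K=[0.6091 0.1046; -0.0965 0.6397]  nu=[3.7019, 3.9831]  x^+=[0.3104, 1.1961]  P^+=[0.3254 -0.0316; -0.0316 0.3819]
step 2: x^-=[0.5646, 1.0831]  P^-=[0.5853 -0.0273; -0.0273 0.5390]  S=[1.1535 -0.0408; -0.0408 1.1298]  K=[0.5140 0.0928; -0.0725 0.4699]  nu=[-2.4830, 0.0397]  x^+=[-0.7080, 1.2816]  P^+=[0.2747 -0.0240; -0.0240 0.2807]
step 3: x^-=[-0.4459, 1.3790]  P^-=[0.5324 -0.0299; -0.0299 0.4405]  S=[1.0994 -0.0396; -0.0396 1.0284]  K=[0.4913 0.0882; -0.0682 0.4202]  nu=[1.3990, -4.2943]  x^+=[-0.1375, -0.5209]  P^+=[0.2625 -0.0233; -0.0233 0.2516]
step 4: x^-=[-0.2482, -0.4712]  P^-=[0.5190 -0.0325; -0.0325 0.4128]  S=[1.0862 -0.0408; -0.0408 0.9992]  K=[0.4852 0.0860; -0.0679 0.4042]  nu=[3.5523, 0.5383]  x^+=[1.5218, -0.4949]  P^+=[0.2593 -0.0237; -0.0237 0.2423]
step 5: x^-=[1.4331, -0.7947]  P^-=[0.5151 -0.0340; -0.0340 0.4043]  S=[1.0826 -0.0419; -0.0419 0.9900]  K=[0.4835 0.0849; -0.0683 0.3990]  nu=[1.4957, 1.4024]  x^+=[2.2754, -0.3373]  P^+=[0.2583 -0.0240; -0.0240 0.2394]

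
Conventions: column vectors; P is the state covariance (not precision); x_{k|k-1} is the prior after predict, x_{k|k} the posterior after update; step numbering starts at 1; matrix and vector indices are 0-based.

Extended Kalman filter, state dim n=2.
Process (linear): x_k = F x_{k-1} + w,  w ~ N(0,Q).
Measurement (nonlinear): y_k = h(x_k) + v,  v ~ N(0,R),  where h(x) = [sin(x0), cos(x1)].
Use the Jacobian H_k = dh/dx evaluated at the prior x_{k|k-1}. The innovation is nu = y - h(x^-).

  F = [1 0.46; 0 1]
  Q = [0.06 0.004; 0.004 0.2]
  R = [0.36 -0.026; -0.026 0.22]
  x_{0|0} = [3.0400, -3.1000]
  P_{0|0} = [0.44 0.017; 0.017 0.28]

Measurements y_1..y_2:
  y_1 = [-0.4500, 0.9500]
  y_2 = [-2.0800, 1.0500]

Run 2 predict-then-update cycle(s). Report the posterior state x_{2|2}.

step 1: x^-=[1.6140, -3.1000]  P^-=[0.5749 0.1498; 0.1498 0.4800]  H_jac=[-0.0432 0.0000; 0.0000 0.0416]  S=[0.3611 -0.0263; -0.0263 0.2208]  K=[-0.0673 0.0202; -0.0114 0.0890]  nu=[-1.4491, 1.9491]  x^+=[1.7509, -2.9099]  P^+=[0.5731 0.1490; 0.1490 0.4781]
step 2: x^-=[0.4123, -2.9099]  P^-=[0.8713 0.3729; 0.3729 0.6781]  H_jac=[0.9162 0.0000; 0.0000 0.2296]  S=[1.0914 0.0524; 0.0524 0.2558]  K=[0.7225 0.1866; 0.2866 0.5501]  nu=[-2.4807, 2.0233]  x^+=[-1.0023, -2.5080]  P^+=[0.2786 0.0970; 0.0970 0.4946]

x_post = [-1.0023, -2.5080]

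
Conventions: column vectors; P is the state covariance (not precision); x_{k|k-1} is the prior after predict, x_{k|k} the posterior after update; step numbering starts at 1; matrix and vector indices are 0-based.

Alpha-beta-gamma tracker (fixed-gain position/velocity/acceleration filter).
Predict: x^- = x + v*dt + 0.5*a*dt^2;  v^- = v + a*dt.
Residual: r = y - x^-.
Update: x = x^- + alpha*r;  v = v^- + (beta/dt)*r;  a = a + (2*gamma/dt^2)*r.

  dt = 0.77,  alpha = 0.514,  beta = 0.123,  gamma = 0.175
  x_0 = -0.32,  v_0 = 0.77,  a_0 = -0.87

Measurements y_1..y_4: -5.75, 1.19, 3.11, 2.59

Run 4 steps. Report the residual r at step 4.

step 1: x_pred=0.0150  r=-5.7650  x^+=-2.9482  v^+=-0.8208  a^+=-4.2732
step 2: x_pred=-4.8470  r=6.0370  x^+=-1.7440  v^+=-3.1468  a^+=-0.7094
step 3: x_pred=-4.3773  r=7.4873  x^+=-0.5288  v^+=-2.4970  a^+=3.7105
step 4: x_pred=-1.3516  r=3.9416  x^+=0.6744  v^+=0.9897  a^+=6.0373

resid = 3.9416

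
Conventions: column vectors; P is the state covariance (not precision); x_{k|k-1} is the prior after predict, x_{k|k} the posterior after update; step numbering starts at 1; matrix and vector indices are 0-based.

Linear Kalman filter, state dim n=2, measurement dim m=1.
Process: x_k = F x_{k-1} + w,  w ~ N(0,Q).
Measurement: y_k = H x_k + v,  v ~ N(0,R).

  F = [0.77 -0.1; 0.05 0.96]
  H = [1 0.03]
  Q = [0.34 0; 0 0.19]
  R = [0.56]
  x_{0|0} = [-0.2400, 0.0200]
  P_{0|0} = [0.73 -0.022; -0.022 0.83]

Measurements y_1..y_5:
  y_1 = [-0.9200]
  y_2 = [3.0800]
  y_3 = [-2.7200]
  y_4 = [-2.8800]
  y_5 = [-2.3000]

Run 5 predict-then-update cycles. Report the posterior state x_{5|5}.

step 1: x^-=[-0.1868, 0.0072]  P^-=[0.7845 -0.0677; -0.0677 0.9546]  S=[1.3413]  K=[0.5834; -0.0291]  nu=[-0.7334]  x^+=[-0.6147, 0.0286]  P^+=[0.3280 -0.0449; -0.0449 0.9535]
step 2: x^-=[-0.4761, -0.0033]  P^-=[0.5509 -0.1119; -0.1119 1.0653]  S=[1.1052]  K=[0.4955; -0.0723]  nu=[3.5562]  x^+=[1.2859, -0.2605]  P^+=[0.2796 -0.0723; -0.0723 1.0595]
step 3: x^-=[1.0162, -0.1858]  P^-=[0.5275 -0.1440; -0.1440 1.1602]  S=[1.0799]  K=[0.4845; -0.1011]  nu=[-3.7306]  x^+=[-0.7912, 0.1915]  P^+=[0.2740 -0.0911; -0.0911 1.1491]
step 4: x^-=[-0.6284, 0.1443]  P^-=[0.5280 -0.1667; -0.1667 1.2410]  S=[1.0791]  K=[0.4847; -0.1199]  nu=[-2.2559]  x^+=[-1.7217, 0.4148]  P^+=[0.2745 -0.1039; -0.1039 1.2255]
step 5: x^-=[-1.3672, 0.3121]  P^-=[0.5310 -0.1834; -0.1834 1.3101]  S=[1.0812]  K=[0.4861; -0.1333]  nu=[-0.9421]  x^+=[-1.8252, 0.4377]  P^+=[0.2756 -0.1133; -0.1133 1.2909]

x_post = [-1.8252, 0.4377]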